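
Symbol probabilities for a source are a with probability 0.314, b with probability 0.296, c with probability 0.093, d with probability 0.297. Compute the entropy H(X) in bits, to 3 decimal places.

1.883 bits

H = −Σ pᵢ log₂ pᵢ.
−0.314·log₂(0.314) = 0.5247
−0.296·log₂(0.296) = 0.5199
−0.093·log₂(0.093) = 0.3187
−0.297·log₂(0.297) = 0.5202
Sum ≈ 1.8835 → 1.883 bits.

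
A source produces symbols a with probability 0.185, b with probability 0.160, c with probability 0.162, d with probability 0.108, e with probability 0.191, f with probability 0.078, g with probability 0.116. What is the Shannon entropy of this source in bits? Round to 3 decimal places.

2.749 bits

H = −Σ pᵢ log₂ pᵢ.
−0.185·log₂(0.185) = 0.4504
−0.160·log₂(0.160) = 0.4230
−0.162·log₂(0.162) = 0.4254
−0.108·log₂(0.108) = 0.3468
−0.191·log₂(0.191) = 0.4562
−0.078·log₂(0.078) = 0.2871
−0.116·log₂(0.116) = 0.3605
Sum ≈ 2.7493 → 2.749 bits.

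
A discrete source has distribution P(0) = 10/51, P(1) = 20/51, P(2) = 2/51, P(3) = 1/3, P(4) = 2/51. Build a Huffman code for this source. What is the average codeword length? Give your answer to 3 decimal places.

1.961 bits/symbol

Repeatedly combine the two least-probable nodes; the expected code length is the sum of the merged weights.
merge 2/51 + 2/51 → 4/51
merge 4/51 + 10/51 → 14/51
merge 14/51 + 1/3 → 31/51
merge 20/51 + 31/51 → 1
L = 4/51 + 14/51 + 31/51 + 1 = 100/51 ≈ 1.961 bits/symbol.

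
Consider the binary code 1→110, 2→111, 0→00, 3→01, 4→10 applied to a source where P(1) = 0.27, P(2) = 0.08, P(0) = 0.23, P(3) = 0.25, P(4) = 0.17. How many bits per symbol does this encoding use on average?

L̄ = Σ pᵢ·ℓᵢ = 0.27·3 + 0.08·3 + 0.23·2 + 0.25·2 + 0.17·2 = 2.35 bits/symbol.

2.35 bits/symbol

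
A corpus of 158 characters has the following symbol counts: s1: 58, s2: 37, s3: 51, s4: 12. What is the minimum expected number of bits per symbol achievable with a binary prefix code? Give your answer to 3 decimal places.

Probabilities are the counts divided by 158.
Repeatedly combine the two least-probable nodes; the expected code length is the sum of the merged weights.
merge 6/79 + 37/158 → 49/158
merge 49/158 + 51/158 → 50/79
merge 29/79 + 50/79 → 1
L = 49/158 + 50/79 + 1 = 307/158 ≈ 1.943 bits/symbol.

1.943 bits/symbol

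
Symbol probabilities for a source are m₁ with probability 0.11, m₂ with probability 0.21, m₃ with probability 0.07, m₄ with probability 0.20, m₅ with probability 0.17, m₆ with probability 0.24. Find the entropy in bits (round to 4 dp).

2.4848 bits

H = −Σ pᵢ log₂ pᵢ.
−0.11·log₂(0.11) = 0.3503
−0.21·log₂(0.21) = 0.4728
−0.07·log₂(0.07) = 0.2686
−0.20·log₂(0.20) = 0.4644
−0.17·log₂(0.17) = 0.4346
−0.24·log₂(0.24) = 0.4941
Sum ≈ 2.4848 → 2.4848 bits.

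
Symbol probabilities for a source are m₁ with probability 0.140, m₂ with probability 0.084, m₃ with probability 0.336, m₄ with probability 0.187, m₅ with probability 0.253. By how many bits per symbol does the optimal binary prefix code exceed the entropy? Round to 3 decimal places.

Entropy H = −Σ p log₂ p ≈ 2.1799 bits.
Huffman merges: 21/250+7/50→28/125; 187/1000+28/125→411/1000; 253/1000+42/125→589/1000; 411/1000+589/1000→1. L = 278/125 ≈ 2.2240.
L − H = 2.2240 − 2.1799 = 0.044 bits.

0.044 bits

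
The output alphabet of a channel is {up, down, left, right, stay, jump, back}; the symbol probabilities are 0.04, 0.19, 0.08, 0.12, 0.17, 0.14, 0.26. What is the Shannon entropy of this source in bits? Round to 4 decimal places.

2.6365 bits

H = −Σ pᵢ log₂ pᵢ.
−0.04·log₂(0.04) = 0.1858
−0.19·log₂(0.19) = 0.4552
−0.08·log₂(0.08) = 0.2915
−0.12·log₂(0.12) = 0.3671
−0.17·log₂(0.17) = 0.4346
−0.14·log₂(0.14) = 0.3971
−0.26·log₂(0.26) = 0.5053
Sum ≈ 2.6365 → 2.6365 bits.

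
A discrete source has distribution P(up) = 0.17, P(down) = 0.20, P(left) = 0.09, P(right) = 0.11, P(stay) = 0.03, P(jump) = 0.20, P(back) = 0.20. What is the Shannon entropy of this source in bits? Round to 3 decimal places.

2.642 bits

H = −Σ pᵢ log₂ pᵢ.
−0.17·log₂(0.17) = 0.4346
−0.20·log₂(0.20) = 0.4644
−0.09·log₂(0.09) = 0.3127
−0.11·log₂(0.11) = 0.3503
−0.03·log₂(0.03) = 0.1518
−0.20·log₂(0.20) = 0.4644
−0.20·log₂(0.20) = 0.4644
Sum ≈ 2.6425 → 2.642 bits.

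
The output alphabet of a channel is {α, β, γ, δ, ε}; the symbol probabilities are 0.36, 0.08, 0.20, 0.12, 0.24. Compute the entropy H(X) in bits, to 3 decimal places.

2.148 bits

H = −Σ pᵢ log₂ pᵢ.
−0.36·log₂(0.36) = 0.5306
−0.08·log₂(0.08) = 0.2915
−0.20·log₂(0.20) = 0.4644
−0.12·log₂(0.12) = 0.3671
−0.24·log₂(0.24) = 0.4941
Sum ≈ 2.1477 → 2.148 bits.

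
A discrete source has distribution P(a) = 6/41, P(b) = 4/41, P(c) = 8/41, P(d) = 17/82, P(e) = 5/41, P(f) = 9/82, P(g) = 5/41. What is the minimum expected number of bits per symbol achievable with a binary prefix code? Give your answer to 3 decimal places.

Repeatedly combine the two least-probable nodes; the expected code length is the sum of the merged weights.
merge 4/41 + 9/82 → 17/82
merge 5/41 + 5/41 → 10/41
merge 6/41 + 8/41 → 14/41
merge 17/82 + 17/82 → 17/41
merge 10/41 + 14/41 → 24/41
merge 17/41 + 24/41 → 1
L = 17/82 + 10/41 + 14/41 + 17/41 + 24/41 + 1 = 229/82 ≈ 2.793 bits/symbol.

2.793 bits/symbol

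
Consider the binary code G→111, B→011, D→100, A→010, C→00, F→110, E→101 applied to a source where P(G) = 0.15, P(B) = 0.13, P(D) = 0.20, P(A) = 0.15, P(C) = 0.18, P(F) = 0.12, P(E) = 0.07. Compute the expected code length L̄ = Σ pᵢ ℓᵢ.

2.82 bits/symbol

L̄ = Σ pᵢ·ℓᵢ = 0.15·3 + 0.13·3 + 0.20·3 + 0.15·3 + 0.18·2 + 0.12·3 + 0.07·3 = 2.82 bits/symbol.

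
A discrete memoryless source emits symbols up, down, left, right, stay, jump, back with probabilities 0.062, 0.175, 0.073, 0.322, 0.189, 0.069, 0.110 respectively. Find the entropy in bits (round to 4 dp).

H = −Σ pᵢ log₂ pᵢ.
−0.062·log₂(0.062) = 0.2487
−0.175·log₂(0.175) = 0.4401
−0.073·log₂(0.073) = 0.2756
−0.322·log₂(0.322) = 0.5264
−0.189·log₂(0.189) = 0.4543
−0.069·log₂(0.069) = 0.2662
−0.110·log₂(0.110) = 0.3503
Sum ≈ 2.5615 → 2.5615 bits.

2.5615 bits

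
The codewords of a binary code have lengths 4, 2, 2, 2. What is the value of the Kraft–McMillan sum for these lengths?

With common denominator 2^4 = 16: Σ 2^(−ℓᵢ) = 1/16 + 4/16 + 4/16 + 4/16 = 13/16 = 0.8125.

0.8125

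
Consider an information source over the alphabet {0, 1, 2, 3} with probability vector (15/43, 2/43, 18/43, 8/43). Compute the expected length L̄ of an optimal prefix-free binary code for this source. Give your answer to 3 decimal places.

Repeatedly combine the two least-probable nodes; the expected code length is the sum of the merged weights.
merge 2/43 + 8/43 → 10/43
merge 10/43 + 15/43 → 25/43
merge 18/43 + 25/43 → 1
L = 10/43 + 25/43 + 1 = 78/43 ≈ 1.814 bits/symbol.

1.814 bits/symbol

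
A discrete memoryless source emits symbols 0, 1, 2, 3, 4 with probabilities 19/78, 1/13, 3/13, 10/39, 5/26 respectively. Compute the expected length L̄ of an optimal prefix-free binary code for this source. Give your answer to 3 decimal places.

2.269 bits/symbol

Repeatedly combine the two least-probable nodes; the expected code length is the sum of the merged weights.
merge 1/13 + 5/26 → 7/26
merge 3/13 + 19/78 → 37/78
merge 10/39 + 7/26 → 41/78
merge 37/78 + 41/78 → 1
L = 7/26 + 37/78 + 41/78 + 1 = 59/26 ≈ 2.269 bits/symbol.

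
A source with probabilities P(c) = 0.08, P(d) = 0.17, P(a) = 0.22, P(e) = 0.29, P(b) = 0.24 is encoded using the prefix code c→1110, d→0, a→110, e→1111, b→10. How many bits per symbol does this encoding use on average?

L̄ = Σ pᵢ·ℓᵢ = 0.08·4 + 0.17·1 + 0.22·3 + 0.29·4 + 0.24·2 = 2.79 bits/symbol.

2.79 bits/symbol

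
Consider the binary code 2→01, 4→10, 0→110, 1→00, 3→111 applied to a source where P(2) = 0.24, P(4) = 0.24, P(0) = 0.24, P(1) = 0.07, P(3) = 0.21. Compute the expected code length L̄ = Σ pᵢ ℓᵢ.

L̄ = Σ pᵢ·ℓᵢ = 0.24·2 + 0.24·2 + 0.24·3 + 0.07·2 + 0.21·3 = 2.45 bits/symbol.

2.45 bits/symbol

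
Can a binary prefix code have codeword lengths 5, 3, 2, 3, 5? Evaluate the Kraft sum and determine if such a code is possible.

0.5625; yes

With common denominator 2^5 = 32: Σ 2^(−ℓᵢ) = 1/32 + 4/32 + 8/32 + 4/32 + 1/32 = 18/32 = 0.5625.
Kraft's inequality requires Σ ≤ 1; here Σ = 0.5625 ≤ 1, so such a prefix code exists.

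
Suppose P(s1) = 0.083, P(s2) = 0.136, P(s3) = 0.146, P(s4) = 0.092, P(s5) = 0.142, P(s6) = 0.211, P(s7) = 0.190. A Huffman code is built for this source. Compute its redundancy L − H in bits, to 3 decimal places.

Entropy H = −Σ p log₂ p ≈ 2.7402 bits.
Huffman merges: 83/1000+23/250→7/40; 17/125+71/500→139/500; 73/500+7/40→321/1000; 19/100+211/1000→401/1000; 139/500+321/1000→599/1000; 401/1000+599/1000→1. L = 1387/500 ≈ 2.7740.
L − H = 2.7740 − 2.7402 = 0.034 bits.

0.034 bits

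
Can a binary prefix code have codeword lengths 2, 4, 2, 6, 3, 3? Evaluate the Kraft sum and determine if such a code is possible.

0.828125; yes

With common denominator 2^6 = 64: Σ 2^(−ℓᵢ) = 16/64 + 4/64 + 16/64 + 1/64 + 8/64 + 8/64 = 53/64 = 0.828125.
Kraft's inequality requires Σ ≤ 1; here Σ = 0.828125 ≤ 1, so such a prefix code exists.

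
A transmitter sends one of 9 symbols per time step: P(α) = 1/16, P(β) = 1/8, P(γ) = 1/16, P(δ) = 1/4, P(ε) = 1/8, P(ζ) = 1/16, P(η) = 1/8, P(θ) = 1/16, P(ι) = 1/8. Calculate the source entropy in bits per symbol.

3 bits

Each probability is a power of 1/2, so log₂(1/p) is an integer.
H = Σ p·log₂(1/p) = 1/16·4 + 1/8·3 + 1/16·4 + 1/4·2 + 1/8·3 + 1/16·4 + 1/8·3 + 1/16·4 + 1/8·3 = 3 bits.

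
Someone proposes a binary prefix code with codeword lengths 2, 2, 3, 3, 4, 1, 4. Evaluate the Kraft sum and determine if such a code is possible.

1.375; no

With common denominator 2^4 = 16: Σ 2^(−ℓᵢ) = 4/16 + 4/16 + 2/16 + 2/16 + 1/16 + 8/16 + 1/16 = 22/16 = 1.375.
Kraft's inequality requires Σ ≤ 1; here Σ = 1.375 > 1, so no such prefix code exists.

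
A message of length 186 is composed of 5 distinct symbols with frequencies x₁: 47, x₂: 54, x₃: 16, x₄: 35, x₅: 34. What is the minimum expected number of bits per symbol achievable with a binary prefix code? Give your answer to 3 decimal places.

2.269 bits/symbol

Probabilities are the counts divided by 186.
Repeatedly combine the two least-probable nodes; the expected code length is the sum of the merged weights.
merge 8/93 + 17/93 → 25/93
merge 35/186 + 47/186 → 41/93
merge 25/93 + 9/31 → 52/93
merge 41/93 + 52/93 → 1
L = 25/93 + 41/93 + 52/93 + 1 = 211/93 ≈ 2.269 bits/symbol.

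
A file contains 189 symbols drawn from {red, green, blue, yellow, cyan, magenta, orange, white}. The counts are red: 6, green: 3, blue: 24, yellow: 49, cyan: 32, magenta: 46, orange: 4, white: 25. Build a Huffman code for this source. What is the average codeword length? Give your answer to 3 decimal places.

2.603 bits/symbol

Probabilities are the counts divided by 189.
Repeatedly combine the two least-probable nodes; the expected code length is the sum of the merged weights.
merge 1/63 + 4/189 → 1/27
merge 2/63 + 1/27 → 13/189
merge 13/189 + 8/63 → 37/189
merge 25/189 + 32/189 → 19/63
merge 37/189 + 46/189 → 83/189
merge 7/27 + 19/63 → 106/189
merge 83/189 + 106/189 → 1
L = 1/27 + 13/189 + 37/189 + 19/63 + 83/189 + 106/189 + 1 = 164/63 ≈ 2.603 bits/symbol.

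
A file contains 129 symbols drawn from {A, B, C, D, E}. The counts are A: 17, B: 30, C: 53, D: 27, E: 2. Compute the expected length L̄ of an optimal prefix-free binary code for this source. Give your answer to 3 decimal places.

2.093 bits/symbol

Probabilities are the counts divided by 129.
Repeatedly combine the two least-probable nodes; the expected code length is the sum of the merged weights.
merge 2/129 + 17/129 → 19/129
merge 19/129 + 9/43 → 46/129
merge 10/43 + 46/129 → 76/129
merge 53/129 + 76/129 → 1
L = 19/129 + 46/129 + 76/129 + 1 = 90/43 ≈ 2.093 bits/symbol.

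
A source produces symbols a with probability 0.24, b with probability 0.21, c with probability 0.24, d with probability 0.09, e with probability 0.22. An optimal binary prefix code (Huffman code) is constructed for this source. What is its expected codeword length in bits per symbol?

2.3 bits/symbol

Repeatedly combine the two least-probable nodes; the expected code length is the sum of the merged weights.
merge 9/100 + 21/100 → 3/10
merge 11/50 + 6/25 → 23/50
merge 6/25 + 3/10 → 27/50
merge 23/50 + 27/50 → 1
L = 3/10 + 23/50 + 27/50 + 1 = 23/10 = 2.3 bits/symbol.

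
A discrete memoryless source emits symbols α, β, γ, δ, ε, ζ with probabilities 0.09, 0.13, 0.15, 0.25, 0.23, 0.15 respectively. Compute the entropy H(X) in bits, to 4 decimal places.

2.5041 bits

H = −Σ pᵢ log₂ pᵢ.
−0.09·log₂(0.09) = 0.3127
−0.13·log₂(0.13) = 0.3826
−0.15·log₂(0.15) = 0.4105
−0.25·log₂(0.25) = 0.5000
−0.23·log₂(0.23) = 0.4877
−0.15·log₂(0.15) = 0.4105
Sum ≈ 2.5041 → 2.5041 bits.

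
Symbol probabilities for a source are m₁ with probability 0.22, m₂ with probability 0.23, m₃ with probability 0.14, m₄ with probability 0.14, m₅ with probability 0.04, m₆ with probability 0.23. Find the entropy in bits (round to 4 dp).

2.4359 bits

H = −Σ pᵢ log₂ pᵢ.
−0.22·log₂(0.22) = 0.4806
−0.23·log₂(0.23) = 0.4877
−0.14·log₂(0.14) = 0.3971
−0.14·log₂(0.14) = 0.3971
−0.04·log₂(0.04) = 0.1858
−0.23·log₂(0.23) = 0.4877
Sum ≈ 2.4359 → 2.4359 bits.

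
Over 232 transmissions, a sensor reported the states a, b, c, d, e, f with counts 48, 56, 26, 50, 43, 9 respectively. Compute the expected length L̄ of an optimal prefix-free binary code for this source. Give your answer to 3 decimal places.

Probabilities are the counts divided by 232.
Repeatedly combine the two least-probable nodes; the expected code length is the sum of the merged weights.
merge 9/232 + 13/116 → 35/232
merge 35/232 + 43/232 → 39/116
merge 6/29 + 25/116 → 49/116
merge 7/29 + 39/116 → 67/116
merge 49/116 + 67/116 → 1
L = 35/232 + 39/116 + 49/116 + 67/116 + 1 = 577/232 ≈ 2.487 bits/symbol.

2.487 bits/symbol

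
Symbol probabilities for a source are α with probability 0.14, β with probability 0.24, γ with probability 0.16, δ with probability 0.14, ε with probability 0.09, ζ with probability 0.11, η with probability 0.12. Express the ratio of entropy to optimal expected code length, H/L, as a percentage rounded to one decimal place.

99.3%

Entropy H = −Σ p log₂ p ≈ 2.7414 bits.
Huffman merges: 9/100+11/100→1/5; 3/25+7/50→13/50; 7/50+4/25→3/10; 1/5+6/25→11/25; 13/50+3/10→14/25; 11/25+14/25→1. L = 69/25 ≈ 2.7600.
Efficiency = H/L = 2.7414/2.7600 = 99.3%.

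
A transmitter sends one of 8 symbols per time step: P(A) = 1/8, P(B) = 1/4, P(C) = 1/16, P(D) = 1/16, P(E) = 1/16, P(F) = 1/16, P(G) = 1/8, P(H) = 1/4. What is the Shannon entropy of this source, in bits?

Each probability is a power of 1/2, so log₂(1/p) is an integer.
H = Σ p·log₂(1/p) = 1/8·3 + 1/4·2 + 1/16·4 + 1/16·4 + 1/16·4 + 1/16·4 + 1/8·3 + 1/4·2 = 2.75 bits.

2.75 bits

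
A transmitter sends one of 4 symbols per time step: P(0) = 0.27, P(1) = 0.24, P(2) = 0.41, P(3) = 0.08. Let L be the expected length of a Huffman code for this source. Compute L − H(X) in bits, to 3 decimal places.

Entropy H = −Σ p log₂ p ≈ 1.8230 bits.
Huffman merges: 2/25+6/25→8/25; 27/100+8/25→59/100; 41/100+59/100→1. L = 191/100 ≈ 1.9100.
L − H = 1.9100 − 1.8230 = 0.087 bits.

0.087 bits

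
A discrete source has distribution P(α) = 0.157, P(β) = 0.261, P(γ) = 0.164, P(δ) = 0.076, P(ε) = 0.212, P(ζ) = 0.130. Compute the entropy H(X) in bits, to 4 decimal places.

2.4925 bits

H = −Σ pᵢ log₂ pᵢ.
−0.157·log₂(0.157) = 0.4194
−0.261·log₂(0.261) = 0.5058
−0.164·log₂(0.164) = 0.4278
−0.076·log₂(0.076) = 0.2826
−0.212·log₂(0.212) = 0.4744
−0.130·log₂(0.130) = 0.3826
Sum ≈ 2.4925 → 2.4925 bits.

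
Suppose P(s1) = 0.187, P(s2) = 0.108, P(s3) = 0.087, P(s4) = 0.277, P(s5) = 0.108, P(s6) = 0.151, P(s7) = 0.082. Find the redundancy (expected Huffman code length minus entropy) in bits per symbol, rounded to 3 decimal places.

0.032 bits

Entropy H = −Σ p log₂ p ≈ 2.6731 bits.
Huffman merges: 41/500+87/1000→169/1000; 27/250+27/250→27/125; 151/1000+169/1000→8/25; 187/1000+27/125→403/1000; 277/1000+8/25→597/1000; 403/1000+597/1000→1. L = 541/200 ≈ 2.7050.
L − H = 2.7050 − 2.6731 = 0.032 bits.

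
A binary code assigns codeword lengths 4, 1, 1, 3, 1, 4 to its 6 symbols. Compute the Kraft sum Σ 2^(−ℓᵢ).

With common denominator 2^4 = 16: Σ 2^(−ℓᵢ) = 1/16 + 8/16 + 8/16 + 2/16 + 8/16 + 1/16 = 28/16 = 1.75.

1.75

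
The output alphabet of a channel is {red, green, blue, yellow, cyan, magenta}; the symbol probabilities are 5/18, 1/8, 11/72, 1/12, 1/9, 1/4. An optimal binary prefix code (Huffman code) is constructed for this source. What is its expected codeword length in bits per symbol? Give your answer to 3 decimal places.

2.472 bits/symbol

Repeatedly combine the two least-probable nodes; the expected code length is the sum of the merged weights.
merge 1/12 + 1/9 → 7/36
merge 1/8 + 11/72 → 5/18
merge 7/36 + 1/4 → 4/9
merge 5/18 + 5/18 → 5/9
merge 4/9 + 5/9 → 1
L = 7/36 + 5/18 + 4/9 + 5/9 + 1 = 89/36 ≈ 2.472 bits/symbol.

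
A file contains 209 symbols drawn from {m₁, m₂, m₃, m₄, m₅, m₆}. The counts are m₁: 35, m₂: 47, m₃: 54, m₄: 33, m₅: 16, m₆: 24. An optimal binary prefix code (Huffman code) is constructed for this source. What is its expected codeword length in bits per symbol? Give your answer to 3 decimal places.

2.517 bits/symbol

Probabilities are the counts divided by 209.
Repeatedly combine the two least-probable nodes; the expected code length is the sum of the merged weights.
merge 16/209 + 24/209 → 40/209
merge 3/19 + 35/209 → 68/209
merge 40/209 + 47/209 → 87/209
merge 54/209 + 68/209 → 122/209
merge 87/209 + 122/209 → 1
L = 40/209 + 68/209 + 87/209 + 122/209 + 1 = 526/209 ≈ 2.517 bits/symbol.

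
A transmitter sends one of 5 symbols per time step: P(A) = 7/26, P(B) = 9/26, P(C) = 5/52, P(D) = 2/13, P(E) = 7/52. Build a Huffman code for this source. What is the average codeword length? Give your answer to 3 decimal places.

2.231 bits/symbol

Repeatedly combine the two least-probable nodes; the expected code length is the sum of the merged weights.
merge 5/52 + 7/52 → 3/13
merge 2/13 + 3/13 → 5/13
merge 7/26 + 9/26 → 8/13
merge 5/13 + 8/13 → 1
L = 3/13 + 5/13 + 8/13 + 1 = 29/13 ≈ 2.231 bits/symbol.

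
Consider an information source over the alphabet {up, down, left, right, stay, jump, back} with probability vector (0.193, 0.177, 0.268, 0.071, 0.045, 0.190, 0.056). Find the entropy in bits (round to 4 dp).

2.5697 bits

H = −Σ pᵢ log₂ pᵢ.
−0.193·log₂(0.193) = 0.4581
−0.177·log₂(0.177) = 0.4422
−0.268·log₂(0.268) = 0.5091
−0.071·log₂(0.071) = 0.2709
−0.045·log₂(0.045) = 0.2013
−0.190·log₂(0.190) = 0.4552
−0.056·log₂(0.056) = 0.2329
Sum ≈ 2.5697 → 2.5697 bits.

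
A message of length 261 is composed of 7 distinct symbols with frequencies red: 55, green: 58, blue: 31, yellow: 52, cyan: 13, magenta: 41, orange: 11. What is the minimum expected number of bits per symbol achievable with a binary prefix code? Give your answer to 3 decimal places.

Probabilities are the counts divided by 261.
Repeatedly combine the two least-probable nodes; the expected code length is the sum of the merged weights.
merge 11/261 + 13/261 → 8/87
merge 8/87 + 31/261 → 55/261
merge 41/261 + 52/261 → 31/87
merge 55/261 + 55/261 → 110/261
merge 2/9 + 31/87 → 151/261
merge 110/261 + 151/261 → 1
L = 8/87 + 55/261 + 31/87 + 110/261 + 151/261 + 1 = 694/261 ≈ 2.659 bits/symbol.

2.659 bits/symbol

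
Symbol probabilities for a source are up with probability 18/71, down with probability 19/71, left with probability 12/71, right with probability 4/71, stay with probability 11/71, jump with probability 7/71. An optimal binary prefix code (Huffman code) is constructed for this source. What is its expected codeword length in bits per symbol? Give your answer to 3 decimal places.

Repeatedly combine the two least-probable nodes; the expected code length is the sum of the merged weights.
merge 4/71 + 7/71 → 11/71
merge 11/71 + 11/71 → 22/71
merge 12/71 + 18/71 → 30/71
merge 19/71 + 22/71 → 41/71
merge 30/71 + 41/71 → 1
L = 11/71 + 22/71 + 30/71 + 41/71 + 1 = 175/71 ≈ 2.465 bits/symbol.

2.465 bits/symbol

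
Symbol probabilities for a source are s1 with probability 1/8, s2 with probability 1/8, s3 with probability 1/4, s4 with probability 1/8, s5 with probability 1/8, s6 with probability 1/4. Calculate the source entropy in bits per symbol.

2.5 bits

Each probability is a power of 1/2, so log₂(1/p) is an integer.
H = Σ p·log₂(1/p) = 1/8·3 + 1/8·3 + 1/4·2 + 1/8·3 + 1/8·3 + 1/4·2 = 2.5 bits.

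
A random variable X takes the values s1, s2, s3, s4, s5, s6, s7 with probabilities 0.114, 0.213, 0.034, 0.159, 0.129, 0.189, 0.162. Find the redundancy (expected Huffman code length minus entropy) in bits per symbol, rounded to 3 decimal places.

Entropy H = −Σ p log₂ p ≈ 2.6809 bits.
Huffman merges: 17/500+57/500→37/250; 129/1000+37/250→277/1000; 159/1000+81/500→321/1000; 189/1000+213/1000→201/500; 277/1000+321/1000→299/500; 201/500+299/500→1. L = 1373/500 ≈ 2.7460.
L − H = 2.7460 − 2.6809 = 0.065 bits.

0.065 bits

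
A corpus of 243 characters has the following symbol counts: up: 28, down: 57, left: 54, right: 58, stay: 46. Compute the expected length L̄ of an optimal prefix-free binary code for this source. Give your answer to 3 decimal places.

2.305 bits/symbol

Probabilities are the counts divided by 243.
Repeatedly combine the two least-probable nodes; the expected code length is the sum of the merged weights.
merge 28/243 + 46/243 → 74/243
merge 2/9 + 19/81 → 37/81
merge 58/243 + 74/243 → 44/81
merge 37/81 + 44/81 → 1
L = 74/243 + 37/81 + 44/81 + 1 = 560/243 ≈ 2.305 bits/symbol.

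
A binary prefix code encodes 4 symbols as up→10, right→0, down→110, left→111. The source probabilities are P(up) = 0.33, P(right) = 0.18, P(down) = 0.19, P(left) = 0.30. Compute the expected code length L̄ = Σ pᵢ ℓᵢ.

2.31 bits/symbol

L̄ = Σ pᵢ·ℓᵢ = 0.33·2 + 0.18·1 + 0.19·3 + 0.30·3 = 2.31 bits/symbol.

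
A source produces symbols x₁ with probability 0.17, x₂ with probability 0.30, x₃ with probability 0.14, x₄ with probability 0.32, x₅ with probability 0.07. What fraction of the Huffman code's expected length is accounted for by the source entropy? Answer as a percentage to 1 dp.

Entropy H = −Σ p log₂ p ≈ 2.1474 bits.
Huffman merges: 7/100+7/50→21/100; 17/100+21/100→19/50; 3/10+8/25→31/50; 19/50+31/50→1. L = 221/100 ≈ 2.2100.
Efficiency = H/L = 2.1474/2.2100 = 97.2%.

97.2%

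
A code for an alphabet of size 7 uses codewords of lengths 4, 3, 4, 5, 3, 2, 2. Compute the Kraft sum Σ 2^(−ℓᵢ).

With common denominator 2^5 = 32: Σ 2^(−ℓᵢ) = 2/32 + 4/32 + 2/32 + 1/32 + 4/32 + 8/32 + 8/32 = 29/32 = 0.90625.

0.90625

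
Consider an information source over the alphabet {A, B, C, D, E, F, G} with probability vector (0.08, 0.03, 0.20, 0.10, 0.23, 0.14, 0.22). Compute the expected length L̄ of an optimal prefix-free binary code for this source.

Repeatedly combine the two least-probable nodes; the expected code length is the sum of the merged weights.
merge 3/100 + 2/25 → 11/100
merge 1/10 + 11/100 → 21/100
merge 7/50 + 1/5 → 17/50
merge 21/100 + 11/50 → 43/100
merge 23/100 + 17/50 → 57/100
merge 43/100 + 57/100 → 1
L = 11/100 + 21/100 + 17/50 + 43/100 + 57/100 + 1 = 133/50 = 2.66 bits/symbol.

2.66 bits/symbol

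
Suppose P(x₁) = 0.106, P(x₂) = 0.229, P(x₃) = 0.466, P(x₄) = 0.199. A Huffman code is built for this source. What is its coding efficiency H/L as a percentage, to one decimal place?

Entropy H = −Σ p log₂ p ≈ 1.8070 bits.
Huffman merges: 53/500+199/1000→61/200; 229/1000+61/200→267/500; 233/500+267/500→1. L = 1839/1000 ≈ 1.8390.
Efficiency = H/L = 1.8070/1.8390 = 98.3%.

98.3%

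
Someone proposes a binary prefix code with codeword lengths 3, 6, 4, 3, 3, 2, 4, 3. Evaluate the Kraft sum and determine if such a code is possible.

With common denominator 2^6 = 64: Σ 2^(−ℓᵢ) = 8/64 + 1/64 + 4/64 + 8/64 + 8/64 + 16/64 + 4/64 + 8/64 = 57/64 = 0.890625.
Kraft's inequality requires Σ ≤ 1; here Σ = 0.890625 ≤ 1, so such a prefix code exists.

0.890625; yes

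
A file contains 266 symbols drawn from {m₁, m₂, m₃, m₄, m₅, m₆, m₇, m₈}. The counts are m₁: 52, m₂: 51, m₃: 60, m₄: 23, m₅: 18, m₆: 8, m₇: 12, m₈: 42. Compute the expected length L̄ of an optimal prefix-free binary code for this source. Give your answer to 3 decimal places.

Probabilities are the counts divided by 266.
Repeatedly combine the two least-probable nodes; the expected code length is the sum of the merged weights.
merge 4/133 + 6/133 → 10/133
merge 9/133 + 10/133 → 1/7
merge 23/266 + 1/7 → 61/266
merge 3/19 + 51/266 → 93/266
merge 26/133 + 30/133 → 8/19
merge 61/266 + 93/266 → 11/19
merge 8/19 + 11/19 → 1
L = 10/133 + 1/7 + 61/266 + 93/266 + 8/19 + 11/19 + 1 = 372/133 ≈ 2.797 bits/symbol.

2.797 bits/symbol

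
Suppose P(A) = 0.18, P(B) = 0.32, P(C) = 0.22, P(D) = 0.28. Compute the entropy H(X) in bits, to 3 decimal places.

H = −Σ pᵢ log₂ pᵢ.
−0.18·log₂(0.18) = 0.4453
−0.32·log₂(0.32) = 0.5260
−0.22·log₂(0.22) = 0.4806
−0.28·log₂(0.28) = 0.5142
Sum ≈ 1.9661 → 1.966 bits.

1.966 bits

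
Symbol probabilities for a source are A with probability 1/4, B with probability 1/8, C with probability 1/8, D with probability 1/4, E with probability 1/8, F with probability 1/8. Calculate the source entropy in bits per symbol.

2.5 bits

Each probability is a power of 1/2, so log₂(1/p) is an integer.
H = Σ p·log₂(1/p) = 1/4·2 + 1/8·3 + 1/8·3 + 1/4·2 + 1/8·3 + 1/8·3 = 2.5 bits.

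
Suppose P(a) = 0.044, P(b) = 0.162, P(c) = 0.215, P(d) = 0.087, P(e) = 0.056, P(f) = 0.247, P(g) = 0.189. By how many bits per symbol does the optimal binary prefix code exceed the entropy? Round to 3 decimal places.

0.044 bits

Entropy H = −Σ p log₂ p ≈ 2.5924 bits.
Huffman merges: 11/250+7/125→1/10; 87/1000+1/10→187/1000; 81/500+187/1000→349/1000; 189/1000+43/200→101/250; 247/1000+349/1000→149/250; 101/250+149/250→1. L = 659/250 ≈ 2.6360.
L − H = 2.6360 − 2.5924 = 0.044 bits.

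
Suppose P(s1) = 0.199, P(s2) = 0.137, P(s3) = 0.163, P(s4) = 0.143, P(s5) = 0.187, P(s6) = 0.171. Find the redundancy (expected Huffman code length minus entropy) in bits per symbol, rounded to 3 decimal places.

Entropy H = −Σ p log₂ p ≈ 2.5722 bits.
Huffman merges: 137/1000+143/1000→7/25; 163/1000+171/1000→167/500; 187/1000+199/1000→193/500; 7/25+167/500→307/500; 193/500+307/500→1. L = 1307/500 ≈ 2.6140.
L − H = 2.6140 − 2.5722 = 0.042 bits.

0.042 bits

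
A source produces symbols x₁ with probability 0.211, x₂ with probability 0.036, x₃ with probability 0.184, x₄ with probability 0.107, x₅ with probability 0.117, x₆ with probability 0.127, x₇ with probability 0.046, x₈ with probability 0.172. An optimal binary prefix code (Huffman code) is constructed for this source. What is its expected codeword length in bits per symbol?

2.871 bits/symbol

Repeatedly combine the two least-probable nodes; the expected code length is the sum of the merged weights.
merge 9/250 + 23/500 → 41/500
merge 41/500 + 107/1000 → 189/1000
merge 117/1000 + 127/1000 → 61/250
merge 43/250 + 23/125 → 89/250
merge 189/1000 + 211/1000 → 2/5
merge 61/250 + 89/250 → 3/5
merge 2/5 + 3/5 → 1
L = 41/500 + 189/1000 + 61/250 + 89/250 + 2/5 + 3/5 + 1 = 2871/1000 = 2.871 bits/symbol.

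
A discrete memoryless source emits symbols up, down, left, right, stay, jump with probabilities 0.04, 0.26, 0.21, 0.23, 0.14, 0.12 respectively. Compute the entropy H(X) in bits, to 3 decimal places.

H = −Σ pᵢ log₂ pᵢ.
−0.04·log₂(0.04) = 0.1858
−0.26·log₂(0.26) = 0.5053
−0.21·log₂(0.21) = 0.4728
−0.23·log₂(0.23) = 0.4877
−0.14·log₂(0.14) = 0.3971
−0.12·log₂(0.12) = 0.3671
Sum ≈ 2.4157 → 2.416 bits.

2.416 bits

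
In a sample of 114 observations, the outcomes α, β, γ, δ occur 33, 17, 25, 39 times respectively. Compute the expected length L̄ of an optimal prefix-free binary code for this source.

2 bits/symbol

Probabilities are the counts divided by 114.
Repeatedly combine the two least-probable nodes; the expected code length is the sum of the merged weights.
merge 17/114 + 25/114 → 7/19
merge 11/38 + 13/38 → 12/19
merge 7/19 + 12/19 → 1
L = 7/19 + 12/19 + 1 = 2 bits/symbol.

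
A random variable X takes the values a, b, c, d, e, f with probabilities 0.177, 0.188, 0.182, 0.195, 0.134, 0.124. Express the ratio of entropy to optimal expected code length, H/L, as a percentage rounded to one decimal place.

98.0%

Entropy H = −Σ p log₂ p ≈ 2.5647 bits.
Huffman merges: 31/250+67/500→129/500; 177/1000+91/500→359/1000; 47/250+39/200→383/1000; 129/500+359/1000→617/1000; 383/1000+617/1000→1. L = 2617/1000 ≈ 2.6170.
Efficiency = H/L = 2.5647/2.6170 = 98.0%.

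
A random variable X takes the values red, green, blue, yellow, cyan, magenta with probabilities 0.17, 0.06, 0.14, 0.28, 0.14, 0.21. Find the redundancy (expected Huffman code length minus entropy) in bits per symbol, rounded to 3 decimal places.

Entropy H = −Σ p log₂ p ≈ 2.4594 bits.
Huffman merges: 3/50+7/50→1/5; 7/50+17/100→31/100; 1/5+21/100→41/100; 7/25+31/100→59/100; 41/100+59/100→1. L = 251/100 ≈ 2.5100.
L − H = 2.5100 − 2.4594 = 0.051 bits.

0.051 bits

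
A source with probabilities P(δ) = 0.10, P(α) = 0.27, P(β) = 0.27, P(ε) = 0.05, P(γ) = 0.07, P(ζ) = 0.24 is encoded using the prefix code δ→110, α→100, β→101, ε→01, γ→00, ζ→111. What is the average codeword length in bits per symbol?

L̄ = Σ pᵢ·ℓᵢ = 0.10·3 + 0.27·3 + 0.27·3 + 0.05·2 + 0.07·2 + 0.24·3 = 2.88 bits/symbol.

2.88 bits/symbol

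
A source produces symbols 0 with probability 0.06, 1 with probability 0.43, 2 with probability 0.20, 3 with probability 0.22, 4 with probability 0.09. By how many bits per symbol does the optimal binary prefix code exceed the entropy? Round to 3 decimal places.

Entropy H = −Σ p log₂ p ≈ 2.0247 bits.
Huffman merges: 3/50+9/100→3/20; 3/20+1/5→7/20; 11/50+7/20→57/100; 43/100+57/100→1. L = 207/100 ≈ 2.0700.
L − H = 2.0700 − 2.0247 = 0.045 bits.

0.045 bits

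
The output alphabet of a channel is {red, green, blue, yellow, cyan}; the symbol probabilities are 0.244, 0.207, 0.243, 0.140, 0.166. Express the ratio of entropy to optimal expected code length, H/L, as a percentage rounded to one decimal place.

Entropy H = −Σ p log₂ p ≈ 2.2900 bits.
Huffman merges: 7/50+83/500→153/500; 207/1000+243/1000→9/20; 61/250+153/500→11/20; 9/20+11/20→1. L = 1153/500 ≈ 2.3060.
Efficiency = H/L = 2.2900/2.3060 = 99.3%.

99.3%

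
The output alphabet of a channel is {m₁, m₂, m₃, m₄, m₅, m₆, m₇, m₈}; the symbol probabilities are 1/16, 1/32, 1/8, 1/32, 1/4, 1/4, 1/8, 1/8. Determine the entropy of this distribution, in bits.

2.6875 bits

Each probability is a power of 1/2, so log₂(1/p) is an integer.
H = Σ p·log₂(1/p) = 1/16·4 + 1/32·5 + 1/8·3 + 1/32·5 + 1/4·2 + 1/4·2 + 1/8·3 + 1/8·3 = 2.6875 bits.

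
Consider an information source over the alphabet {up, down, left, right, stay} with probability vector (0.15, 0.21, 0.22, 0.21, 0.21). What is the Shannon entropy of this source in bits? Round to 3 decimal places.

2.310 bits

H = −Σ pᵢ log₂ pᵢ.
−0.15·log₂(0.15) = 0.4105
−0.21·log₂(0.21) = 0.4728
−0.22·log₂(0.22) = 0.4806
−0.21·log₂(0.21) = 0.4728
−0.21·log₂(0.21) = 0.4728
Sum ≈ 2.3096 → 2.310 bits.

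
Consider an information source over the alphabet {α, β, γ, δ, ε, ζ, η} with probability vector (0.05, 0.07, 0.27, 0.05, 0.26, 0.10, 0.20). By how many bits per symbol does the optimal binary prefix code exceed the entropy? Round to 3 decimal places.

Entropy H = −Σ p log₂ p ≈ 2.5126 bits.
Huffman merges: 1/20+1/20→1/10; 7/100+1/10→17/100; 1/10+17/100→27/100; 1/5+13/50→23/50; 27/100+27/100→27/50; 23/50+27/50→1. L = 127/50 ≈ 2.5400.
L − H = 2.5400 − 2.5126 = 0.027 bits.

0.027 bits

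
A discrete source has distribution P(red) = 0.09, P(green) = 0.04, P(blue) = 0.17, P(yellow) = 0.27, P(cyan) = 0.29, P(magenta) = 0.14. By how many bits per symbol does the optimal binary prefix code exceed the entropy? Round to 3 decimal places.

0.042 bits

Entropy H = −Σ p log₂ p ≈ 2.3580 bits.
Huffman merges: 1/25+9/100→13/100; 13/100+7/50→27/100; 17/100+27/100→11/25; 27/100+29/100→14/25; 11/25+14/25→1. L = 12/5 ≈ 2.4000.
L − H = 2.4000 − 2.3580 = 0.042 bits.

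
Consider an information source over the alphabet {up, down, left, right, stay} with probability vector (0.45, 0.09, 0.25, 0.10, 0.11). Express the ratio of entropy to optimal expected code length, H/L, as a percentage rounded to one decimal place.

Entropy H = −Σ p log₂ p ≈ 2.0135 bits.
Huffman merges: 9/100+1/10→19/100; 11/100+19/100→3/10; 1/4+3/10→11/20; 9/20+11/20→1. L = 51/25 ≈ 2.0400.
Efficiency = H/L = 2.0135/2.0400 = 98.7%.

98.7%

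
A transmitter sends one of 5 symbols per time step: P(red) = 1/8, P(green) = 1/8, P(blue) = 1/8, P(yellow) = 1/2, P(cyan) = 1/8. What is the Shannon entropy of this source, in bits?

Each probability is a power of 1/2, so log₂(1/p) is an integer.
H = Σ p·log₂(1/p) = 1/8·3 + 1/8·3 + 1/8·3 + 1/2·1 + 1/8·3 = 2 bits.

2 bits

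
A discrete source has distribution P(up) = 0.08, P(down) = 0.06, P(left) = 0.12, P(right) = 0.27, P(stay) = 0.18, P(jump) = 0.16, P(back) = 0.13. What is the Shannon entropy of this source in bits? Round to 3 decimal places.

2.663 bits

H = −Σ pᵢ log₂ pᵢ.
−0.08·log₂(0.08) = 0.2915
−0.06·log₂(0.06) = 0.2435
−0.12·log₂(0.12) = 0.3671
−0.27·log₂(0.27) = 0.5100
−0.18·log₂(0.18) = 0.4453
−0.16·log₂(0.16) = 0.4230
−0.13·log₂(0.13) = 0.3826
Sum ≈ 2.6631 → 2.663 bits.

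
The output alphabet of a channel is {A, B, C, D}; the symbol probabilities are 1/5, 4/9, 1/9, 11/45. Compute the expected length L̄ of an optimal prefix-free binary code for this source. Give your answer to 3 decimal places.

1.867 bits/symbol

Repeatedly combine the two least-probable nodes; the expected code length is the sum of the merged weights.
merge 1/9 + 1/5 → 14/45
merge 11/45 + 14/45 → 5/9
merge 4/9 + 5/9 → 1
L = 14/45 + 5/9 + 1 = 28/15 ≈ 1.867 bits/symbol.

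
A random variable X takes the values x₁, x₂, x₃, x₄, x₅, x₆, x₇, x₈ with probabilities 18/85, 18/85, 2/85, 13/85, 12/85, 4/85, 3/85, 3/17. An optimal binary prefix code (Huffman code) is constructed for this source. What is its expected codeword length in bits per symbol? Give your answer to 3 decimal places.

2.741 bits/symbol

Repeatedly combine the two least-probable nodes; the expected code length is the sum of the merged weights.
merge 2/85 + 3/85 → 1/17
merge 4/85 + 1/17 → 9/85
merge 9/85 + 12/85 → 21/85
merge 13/85 + 3/17 → 28/85
merge 18/85 + 18/85 → 36/85
merge 21/85 + 28/85 → 49/85
merge 36/85 + 49/85 → 1
L = 1/17 + 9/85 + 21/85 + 28/85 + 36/85 + 49/85 + 1 = 233/85 ≈ 2.741 bits/symbol.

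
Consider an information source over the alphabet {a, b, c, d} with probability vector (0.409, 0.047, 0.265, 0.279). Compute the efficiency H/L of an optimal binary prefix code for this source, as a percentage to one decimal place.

Entropy H = −Σ p log₂ p ≈ 1.7564 bits.
Huffman merges: 47/1000+53/200→39/125; 279/1000+39/125→591/1000; 409/1000+591/1000→1. L = 1903/1000 ≈ 1.9030.
Efficiency = H/L = 1.7564/1.9030 = 92.3%.

92.3%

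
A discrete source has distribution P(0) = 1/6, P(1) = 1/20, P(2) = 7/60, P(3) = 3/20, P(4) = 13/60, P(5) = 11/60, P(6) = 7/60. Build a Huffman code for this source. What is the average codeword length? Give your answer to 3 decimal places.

2.767 bits/symbol

Repeatedly combine the two least-probable nodes; the expected code length is the sum of the merged weights.
merge 1/20 + 7/60 → 1/6
merge 7/60 + 3/20 → 4/15
merge 1/6 + 1/6 → 1/3
merge 11/60 + 13/60 → 2/5
merge 4/15 + 1/3 → 3/5
merge 2/5 + 3/5 → 1
L = 1/6 + 4/15 + 1/3 + 2/5 + 3/5 + 1 = 83/30 ≈ 2.767 bits/symbol.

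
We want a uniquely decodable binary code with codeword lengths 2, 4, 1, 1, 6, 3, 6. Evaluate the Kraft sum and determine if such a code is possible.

1.46875; no

With common denominator 2^6 = 64: Σ 2^(−ℓᵢ) = 16/64 + 4/64 + 32/64 + 32/64 + 1/64 + 8/64 + 1/64 = 94/64 = 1.46875.
Kraft's inequality requires Σ ≤ 1; here Σ = 1.46875 > 1, so no such prefix code exists.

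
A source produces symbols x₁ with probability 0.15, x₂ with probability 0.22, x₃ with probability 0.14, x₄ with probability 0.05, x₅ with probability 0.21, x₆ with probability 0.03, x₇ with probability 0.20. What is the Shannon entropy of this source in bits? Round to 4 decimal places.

2.5933 bits

H = −Σ pᵢ log₂ pᵢ.
−0.15·log₂(0.15) = 0.4105
−0.22·log₂(0.22) = 0.4806
−0.14·log₂(0.14) = 0.3971
−0.05·log₂(0.05) = 0.2161
−0.21·log₂(0.21) = 0.4728
−0.03·log₂(0.03) = 0.1518
−0.20·log₂(0.20) = 0.4644
Sum ≈ 2.5933 → 2.5933 bits.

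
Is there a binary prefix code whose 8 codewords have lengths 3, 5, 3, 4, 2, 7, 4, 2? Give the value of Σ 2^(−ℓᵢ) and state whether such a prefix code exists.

0.9140625; yes

With common denominator 2^7 = 128: Σ 2^(−ℓᵢ) = 16/128 + 4/128 + 16/128 + 8/128 + 32/128 + 1/128 + 8/128 + 32/128 = 117/128 = 0.9140625.
Kraft's inequality requires Σ ≤ 1; here Σ = 0.9140625 ≤ 1, so such a prefix code exists.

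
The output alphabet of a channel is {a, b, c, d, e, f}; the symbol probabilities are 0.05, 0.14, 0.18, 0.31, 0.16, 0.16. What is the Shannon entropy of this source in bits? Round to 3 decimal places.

2.428 bits

H = −Σ pᵢ log₂ pᵢ.
−0.05·log₂(0.05) = 0.2161
−0.14·log₂(0.14) = 0.3971
−0.18·log₂(0.18) = 0.4453
−0.31·log₂(0.31) = 0.5238
−0.16·log₂(0.16) = 0.4230
−0.16·log₂(0.16) = 0.4230
Sum ≈ 2.4283 → 2.428 bits.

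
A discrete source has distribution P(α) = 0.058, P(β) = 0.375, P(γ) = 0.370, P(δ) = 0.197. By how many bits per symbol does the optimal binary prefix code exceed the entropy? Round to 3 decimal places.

Entropy H = −Σ p log₂ p ≈ 1.7613 bits.
Huffman merges: 29/500+197/1000→51/200; 51/200+37/100→5/8; 3/8+5/8→1. L = 47/25 ≈ 1.8800.
L − H = 1.8800 − 1.7613 = 0.119 bits.

0.119 bits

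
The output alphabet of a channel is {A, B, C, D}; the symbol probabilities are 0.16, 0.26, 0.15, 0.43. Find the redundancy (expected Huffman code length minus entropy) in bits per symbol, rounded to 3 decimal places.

Entropy H = −Σ p log₂ p ≈ 1.8624 bits.
Huffman merges: 3/20+4/25→31/100; 13/50+31/100→57/100; 43/100+57/100→1. L = 47/25 ≈ 1.8800.
L − H = 1.8800 − 1.8624 = 0.018 bits.

0.018 bits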